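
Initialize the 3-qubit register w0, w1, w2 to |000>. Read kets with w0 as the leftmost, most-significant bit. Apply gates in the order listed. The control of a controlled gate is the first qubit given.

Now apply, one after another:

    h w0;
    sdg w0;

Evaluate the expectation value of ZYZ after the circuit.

In the final state, ZYZ has expectation 0.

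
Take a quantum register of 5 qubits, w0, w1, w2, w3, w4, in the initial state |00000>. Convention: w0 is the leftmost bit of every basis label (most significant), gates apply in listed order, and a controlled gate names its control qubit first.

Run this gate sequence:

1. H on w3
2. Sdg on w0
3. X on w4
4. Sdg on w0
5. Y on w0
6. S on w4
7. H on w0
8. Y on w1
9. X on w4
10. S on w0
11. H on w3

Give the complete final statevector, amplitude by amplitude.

The final amplitudes are -sqrt(2)*I/2 on |01000>, -sqrt(2)/2 on |11000>, and 0 on every other basis state.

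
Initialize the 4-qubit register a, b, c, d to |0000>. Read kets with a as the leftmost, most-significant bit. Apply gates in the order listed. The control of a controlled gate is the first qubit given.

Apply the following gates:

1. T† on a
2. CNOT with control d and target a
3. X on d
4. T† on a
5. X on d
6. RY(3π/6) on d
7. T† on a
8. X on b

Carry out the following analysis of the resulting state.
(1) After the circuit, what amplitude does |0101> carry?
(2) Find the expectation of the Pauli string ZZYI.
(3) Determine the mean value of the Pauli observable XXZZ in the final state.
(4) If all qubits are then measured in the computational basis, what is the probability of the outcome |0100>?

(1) The final state's coefficient on |0101> equals sqrt(2)/2.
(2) The expectation value of ZZYI is 0.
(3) The expectation value of XXZZ is 0.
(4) The probability of measuring |0100> is 1/2.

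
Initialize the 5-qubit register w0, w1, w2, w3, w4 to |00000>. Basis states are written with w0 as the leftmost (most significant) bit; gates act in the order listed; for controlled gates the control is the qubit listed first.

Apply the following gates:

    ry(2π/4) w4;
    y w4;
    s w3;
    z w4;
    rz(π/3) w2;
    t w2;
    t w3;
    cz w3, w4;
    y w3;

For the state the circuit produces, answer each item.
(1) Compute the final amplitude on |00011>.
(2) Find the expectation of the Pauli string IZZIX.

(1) |00011> carries amplitude -sqrt(2)*exp(5*I*pi/6)/2 in the final state.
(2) In the final state, IZZIX has expectation 1.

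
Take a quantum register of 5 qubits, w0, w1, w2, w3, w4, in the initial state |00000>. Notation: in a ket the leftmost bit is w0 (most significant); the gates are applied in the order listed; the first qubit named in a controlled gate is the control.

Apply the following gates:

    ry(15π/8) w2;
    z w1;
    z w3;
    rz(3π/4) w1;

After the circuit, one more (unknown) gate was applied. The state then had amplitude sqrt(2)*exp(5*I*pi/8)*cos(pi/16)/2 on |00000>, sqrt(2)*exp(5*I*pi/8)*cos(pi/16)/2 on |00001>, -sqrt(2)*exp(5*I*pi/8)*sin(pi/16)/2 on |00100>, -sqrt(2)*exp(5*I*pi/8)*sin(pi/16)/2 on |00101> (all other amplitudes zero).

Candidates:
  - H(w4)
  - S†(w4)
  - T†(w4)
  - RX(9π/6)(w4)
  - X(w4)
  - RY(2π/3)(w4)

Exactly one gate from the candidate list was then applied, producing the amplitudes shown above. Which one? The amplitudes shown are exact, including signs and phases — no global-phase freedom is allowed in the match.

It was H(w4) that produced the state shown.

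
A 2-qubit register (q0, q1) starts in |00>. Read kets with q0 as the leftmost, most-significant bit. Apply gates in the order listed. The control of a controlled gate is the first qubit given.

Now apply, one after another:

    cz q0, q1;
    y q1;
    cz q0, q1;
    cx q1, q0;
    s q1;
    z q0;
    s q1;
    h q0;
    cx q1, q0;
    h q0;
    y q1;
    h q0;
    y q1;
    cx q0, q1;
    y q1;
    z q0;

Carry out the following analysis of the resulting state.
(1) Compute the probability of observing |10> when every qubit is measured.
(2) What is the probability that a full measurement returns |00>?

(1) The probability of measuring |10> is 0.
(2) The probability of measuring |00> is 1/2.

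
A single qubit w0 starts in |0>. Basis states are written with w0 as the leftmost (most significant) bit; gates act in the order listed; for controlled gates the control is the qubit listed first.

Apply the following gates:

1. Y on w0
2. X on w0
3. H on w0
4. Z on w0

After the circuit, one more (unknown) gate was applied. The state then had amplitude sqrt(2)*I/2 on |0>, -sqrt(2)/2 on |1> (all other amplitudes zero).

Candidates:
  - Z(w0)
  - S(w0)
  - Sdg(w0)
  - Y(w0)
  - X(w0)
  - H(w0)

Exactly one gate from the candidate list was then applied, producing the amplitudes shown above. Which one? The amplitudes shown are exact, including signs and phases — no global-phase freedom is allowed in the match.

The unique candidate consistent with the amplitudes is Sdg(w0).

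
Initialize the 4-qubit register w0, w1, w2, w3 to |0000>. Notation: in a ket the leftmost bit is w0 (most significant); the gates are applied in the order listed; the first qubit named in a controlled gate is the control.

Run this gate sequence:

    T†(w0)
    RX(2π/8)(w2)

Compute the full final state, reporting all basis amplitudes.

The resulting statevector has amplitude sqrt(sqrt(2) + 2)/2 on |0000>, -I*sqrt(2 - sqrt(2))/2 on |0010>, and 0 on every other basis state.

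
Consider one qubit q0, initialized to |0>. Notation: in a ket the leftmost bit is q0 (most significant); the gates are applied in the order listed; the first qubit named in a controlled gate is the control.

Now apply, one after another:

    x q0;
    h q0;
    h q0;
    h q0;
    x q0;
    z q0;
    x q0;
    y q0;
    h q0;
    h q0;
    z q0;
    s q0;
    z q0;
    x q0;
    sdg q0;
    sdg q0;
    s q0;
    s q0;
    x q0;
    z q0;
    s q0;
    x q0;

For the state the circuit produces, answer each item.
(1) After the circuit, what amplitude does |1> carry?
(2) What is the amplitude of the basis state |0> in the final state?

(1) The amplitude on |1> is sqrt(2)*I/2.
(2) The final state's coefficient on |0> equals -sqrt(2)*I/2.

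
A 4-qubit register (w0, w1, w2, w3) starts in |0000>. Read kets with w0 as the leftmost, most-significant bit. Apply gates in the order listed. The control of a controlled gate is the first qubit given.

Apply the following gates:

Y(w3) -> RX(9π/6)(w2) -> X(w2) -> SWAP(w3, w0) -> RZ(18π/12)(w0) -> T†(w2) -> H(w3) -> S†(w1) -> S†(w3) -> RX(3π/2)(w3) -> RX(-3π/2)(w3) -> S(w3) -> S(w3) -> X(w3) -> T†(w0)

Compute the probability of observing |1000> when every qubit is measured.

Outcome |1000> occurs with probability 1/4.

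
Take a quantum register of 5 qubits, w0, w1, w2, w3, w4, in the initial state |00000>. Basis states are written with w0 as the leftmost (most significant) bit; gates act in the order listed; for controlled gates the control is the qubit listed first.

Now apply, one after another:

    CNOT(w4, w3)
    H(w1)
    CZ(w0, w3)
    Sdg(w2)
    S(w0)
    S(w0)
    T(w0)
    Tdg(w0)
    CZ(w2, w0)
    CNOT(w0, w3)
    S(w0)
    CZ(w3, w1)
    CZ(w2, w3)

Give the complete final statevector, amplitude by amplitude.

The final amplitudes are sqrt(2)/2 on |00000>, sqrt(2)/2 on |01000>, and 0 on every other basis state.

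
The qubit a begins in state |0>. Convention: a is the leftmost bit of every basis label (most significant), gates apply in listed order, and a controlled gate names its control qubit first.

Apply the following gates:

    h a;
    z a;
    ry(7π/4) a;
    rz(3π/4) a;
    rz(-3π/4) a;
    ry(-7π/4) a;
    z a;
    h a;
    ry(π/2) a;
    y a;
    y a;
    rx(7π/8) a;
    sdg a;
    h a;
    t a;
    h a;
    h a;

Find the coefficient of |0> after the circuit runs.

|0> carries amplitude (1 - I)*(sin(pi/16) - I*cos(pi/16))/2 in the final state. Key observation: gates 1-8 undo each other exactly, leaving only the rest of the circuit to track.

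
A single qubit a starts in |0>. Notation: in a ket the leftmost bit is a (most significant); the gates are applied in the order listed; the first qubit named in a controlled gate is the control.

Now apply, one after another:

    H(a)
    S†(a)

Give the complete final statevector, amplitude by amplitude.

The resulting statevector has amplitude sqrt(2)/2 on |0>, -sqrt(2)*I/2 on |1>.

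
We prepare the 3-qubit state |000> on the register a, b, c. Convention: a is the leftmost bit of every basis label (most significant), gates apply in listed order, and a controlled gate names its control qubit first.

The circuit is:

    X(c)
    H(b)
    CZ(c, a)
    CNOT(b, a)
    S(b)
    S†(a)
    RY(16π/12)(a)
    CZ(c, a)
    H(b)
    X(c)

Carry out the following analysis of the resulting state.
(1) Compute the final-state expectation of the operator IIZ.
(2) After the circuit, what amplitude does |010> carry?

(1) In the final state, IIZ has expectation 1.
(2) The final state's coefficient on |010> equals -1/4 + sqrt(3)/4.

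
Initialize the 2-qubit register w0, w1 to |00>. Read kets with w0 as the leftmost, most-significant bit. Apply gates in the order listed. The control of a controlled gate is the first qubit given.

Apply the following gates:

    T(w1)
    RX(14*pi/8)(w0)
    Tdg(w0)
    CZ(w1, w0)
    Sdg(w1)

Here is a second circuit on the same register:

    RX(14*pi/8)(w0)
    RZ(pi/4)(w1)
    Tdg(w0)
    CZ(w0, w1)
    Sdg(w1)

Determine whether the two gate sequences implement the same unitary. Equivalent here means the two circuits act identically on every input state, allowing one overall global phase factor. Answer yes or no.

Yes — the two circuits implement the same unitary up to a global phase.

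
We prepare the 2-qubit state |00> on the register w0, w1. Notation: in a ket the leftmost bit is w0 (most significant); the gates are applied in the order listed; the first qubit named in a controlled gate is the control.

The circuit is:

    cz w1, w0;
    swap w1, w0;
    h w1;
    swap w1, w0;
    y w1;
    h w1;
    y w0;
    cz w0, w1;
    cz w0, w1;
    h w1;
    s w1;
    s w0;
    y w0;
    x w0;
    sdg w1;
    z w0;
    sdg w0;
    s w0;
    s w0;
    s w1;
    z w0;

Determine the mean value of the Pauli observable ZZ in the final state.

The observable ZZ averages to 0.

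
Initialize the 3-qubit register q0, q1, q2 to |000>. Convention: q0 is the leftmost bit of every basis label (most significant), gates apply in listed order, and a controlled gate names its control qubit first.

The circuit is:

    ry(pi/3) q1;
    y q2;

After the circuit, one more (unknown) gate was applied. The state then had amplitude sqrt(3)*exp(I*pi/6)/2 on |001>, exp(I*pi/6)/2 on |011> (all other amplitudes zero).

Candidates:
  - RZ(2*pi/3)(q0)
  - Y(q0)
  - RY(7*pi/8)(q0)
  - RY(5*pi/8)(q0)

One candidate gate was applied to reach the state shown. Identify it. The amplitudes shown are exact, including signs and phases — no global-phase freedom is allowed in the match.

The unique candidate consistent with the amplitudes is RZ(2*pi/3)(q0).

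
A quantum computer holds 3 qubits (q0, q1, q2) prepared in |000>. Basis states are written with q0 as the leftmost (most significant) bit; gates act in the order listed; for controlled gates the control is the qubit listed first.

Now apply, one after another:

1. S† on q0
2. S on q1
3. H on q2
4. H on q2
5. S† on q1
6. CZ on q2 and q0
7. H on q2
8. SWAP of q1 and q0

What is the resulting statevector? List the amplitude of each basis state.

After the circuit, the state carries amplitude sqrt(2)/2 on |000>, sqrt(2)/2 on |001>, and 0 on every other basis state.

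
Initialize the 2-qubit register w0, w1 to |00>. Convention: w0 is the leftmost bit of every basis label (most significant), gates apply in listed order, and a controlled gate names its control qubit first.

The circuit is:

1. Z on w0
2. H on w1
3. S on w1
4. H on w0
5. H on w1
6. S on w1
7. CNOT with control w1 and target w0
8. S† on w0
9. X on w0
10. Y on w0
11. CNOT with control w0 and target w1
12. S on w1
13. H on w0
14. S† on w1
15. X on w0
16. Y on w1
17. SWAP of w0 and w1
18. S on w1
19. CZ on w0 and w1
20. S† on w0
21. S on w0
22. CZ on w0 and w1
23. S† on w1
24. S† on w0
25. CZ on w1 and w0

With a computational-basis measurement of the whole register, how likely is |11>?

The probability of measuring |11> is 1/4. Key observation: gates 18-23 undo each other exactly, leaving only the rest of the circuit to track.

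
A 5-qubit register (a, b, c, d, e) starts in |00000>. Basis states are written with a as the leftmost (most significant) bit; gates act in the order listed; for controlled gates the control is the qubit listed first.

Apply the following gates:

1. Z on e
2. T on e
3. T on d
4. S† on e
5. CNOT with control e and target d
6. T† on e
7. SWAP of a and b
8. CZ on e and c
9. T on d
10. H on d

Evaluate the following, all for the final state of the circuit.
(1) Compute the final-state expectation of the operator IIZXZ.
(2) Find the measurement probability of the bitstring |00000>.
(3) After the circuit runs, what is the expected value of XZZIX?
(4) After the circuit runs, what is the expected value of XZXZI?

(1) The observable IIZXZ averages to 1.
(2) Outcome |00000> occurs with probability 1/2.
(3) The expectation value of XZZIX is 0.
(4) The expectation value of XZXZI is 0.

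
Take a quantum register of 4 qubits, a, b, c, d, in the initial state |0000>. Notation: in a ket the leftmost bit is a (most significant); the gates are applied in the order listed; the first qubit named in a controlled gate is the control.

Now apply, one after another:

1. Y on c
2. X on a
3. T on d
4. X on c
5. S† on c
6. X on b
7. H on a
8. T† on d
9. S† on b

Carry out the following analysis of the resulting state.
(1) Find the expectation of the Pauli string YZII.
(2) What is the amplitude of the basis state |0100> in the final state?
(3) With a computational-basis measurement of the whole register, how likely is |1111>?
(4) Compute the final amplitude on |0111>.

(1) The expectation value of YZII is 0.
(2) |0100> carries amplitude sqrt(2)/2 in the final state.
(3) The probability of measuring |1111> is 0.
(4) |0111> carries amplitude 0 in the final state.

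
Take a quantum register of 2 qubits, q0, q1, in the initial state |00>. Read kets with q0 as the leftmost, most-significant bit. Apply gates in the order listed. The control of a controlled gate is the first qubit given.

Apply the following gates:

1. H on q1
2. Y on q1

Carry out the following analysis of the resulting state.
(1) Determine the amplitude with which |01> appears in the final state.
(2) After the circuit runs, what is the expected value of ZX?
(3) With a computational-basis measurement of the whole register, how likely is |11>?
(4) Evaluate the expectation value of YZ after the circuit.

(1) The final state's coefficient on |01> equals sqrt(2)*I/2.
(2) The expectation value of ZX is -1.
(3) The probability of measuring |11> is 0.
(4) The expectation value of YZ is 0.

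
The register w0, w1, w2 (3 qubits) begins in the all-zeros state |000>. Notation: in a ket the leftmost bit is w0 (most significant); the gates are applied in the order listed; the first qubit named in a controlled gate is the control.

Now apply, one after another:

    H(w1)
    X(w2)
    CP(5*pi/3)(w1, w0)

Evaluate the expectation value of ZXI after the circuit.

In the final state, ZXI has expectation 1.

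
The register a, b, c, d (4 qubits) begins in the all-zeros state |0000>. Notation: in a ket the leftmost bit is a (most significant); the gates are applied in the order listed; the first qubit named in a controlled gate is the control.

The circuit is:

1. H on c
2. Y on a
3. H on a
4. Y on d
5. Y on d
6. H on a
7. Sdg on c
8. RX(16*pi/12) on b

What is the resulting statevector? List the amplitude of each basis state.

The final amplitudes are -sqrt(2)*I/4 on |1000>, -sqrt(2)/4 on |1010>, sqrt(6)/4 on |1100>, -sqrt(6)*I/4 on |1110>, and 0 on every other basis state. Key observation: steps 3-6 multiply out to the identity, so the circuit reduces to the remaining gates.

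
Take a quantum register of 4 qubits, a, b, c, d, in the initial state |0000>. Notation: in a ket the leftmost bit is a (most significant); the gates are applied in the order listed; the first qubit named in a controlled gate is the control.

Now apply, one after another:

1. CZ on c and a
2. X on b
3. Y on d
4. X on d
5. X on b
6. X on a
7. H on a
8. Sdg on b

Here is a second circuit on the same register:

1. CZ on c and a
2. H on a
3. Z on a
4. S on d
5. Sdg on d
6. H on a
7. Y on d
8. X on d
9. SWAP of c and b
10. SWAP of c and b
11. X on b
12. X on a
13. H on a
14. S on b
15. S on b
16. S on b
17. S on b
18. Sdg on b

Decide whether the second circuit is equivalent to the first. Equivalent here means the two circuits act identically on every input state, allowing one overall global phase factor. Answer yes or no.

No: there is an input state on which the two circuits produce genuinely different outputs (not merely differing by a phase).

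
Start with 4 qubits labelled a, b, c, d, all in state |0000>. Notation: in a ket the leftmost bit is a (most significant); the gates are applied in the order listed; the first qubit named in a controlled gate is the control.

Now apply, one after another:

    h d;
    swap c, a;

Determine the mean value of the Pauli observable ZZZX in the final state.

The expectation value of ZZZX is 1.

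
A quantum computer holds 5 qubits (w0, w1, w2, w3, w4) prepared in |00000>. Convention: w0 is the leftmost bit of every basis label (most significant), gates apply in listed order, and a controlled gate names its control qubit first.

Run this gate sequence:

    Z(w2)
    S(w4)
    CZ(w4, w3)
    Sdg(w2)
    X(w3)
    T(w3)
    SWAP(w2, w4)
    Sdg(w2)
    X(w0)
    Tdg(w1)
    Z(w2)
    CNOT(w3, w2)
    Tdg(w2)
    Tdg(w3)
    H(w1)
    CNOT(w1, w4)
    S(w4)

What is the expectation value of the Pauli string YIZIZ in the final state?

The expectation value of YIZIZ is 0.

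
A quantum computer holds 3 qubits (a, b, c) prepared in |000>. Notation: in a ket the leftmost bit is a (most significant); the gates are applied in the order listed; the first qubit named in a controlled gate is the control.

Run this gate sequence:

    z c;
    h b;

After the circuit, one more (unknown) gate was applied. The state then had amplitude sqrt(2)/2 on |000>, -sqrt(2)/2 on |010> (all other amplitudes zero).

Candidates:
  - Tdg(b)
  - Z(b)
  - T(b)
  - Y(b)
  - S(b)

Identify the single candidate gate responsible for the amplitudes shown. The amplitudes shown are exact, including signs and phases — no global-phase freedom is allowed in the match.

The unique candidate consistent with the amplitudes is Z(b).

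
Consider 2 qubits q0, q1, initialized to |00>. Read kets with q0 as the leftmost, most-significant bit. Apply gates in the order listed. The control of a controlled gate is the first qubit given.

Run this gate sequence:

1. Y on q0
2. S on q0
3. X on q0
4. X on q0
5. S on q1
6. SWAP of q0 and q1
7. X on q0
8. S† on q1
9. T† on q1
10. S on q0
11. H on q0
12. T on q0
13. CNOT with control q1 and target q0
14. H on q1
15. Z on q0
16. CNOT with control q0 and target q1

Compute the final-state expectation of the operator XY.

In the final state, XY has expectation 0.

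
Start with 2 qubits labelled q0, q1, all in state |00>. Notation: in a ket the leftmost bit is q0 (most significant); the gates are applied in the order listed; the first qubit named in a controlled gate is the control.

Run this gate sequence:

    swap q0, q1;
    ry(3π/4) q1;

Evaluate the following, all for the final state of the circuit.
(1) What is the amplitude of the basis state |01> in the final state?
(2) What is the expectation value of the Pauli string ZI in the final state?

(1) |01> carries amplitude sqrt(sqrt(2) + 2)/2 in the final state.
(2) The observable ZI averages to 1.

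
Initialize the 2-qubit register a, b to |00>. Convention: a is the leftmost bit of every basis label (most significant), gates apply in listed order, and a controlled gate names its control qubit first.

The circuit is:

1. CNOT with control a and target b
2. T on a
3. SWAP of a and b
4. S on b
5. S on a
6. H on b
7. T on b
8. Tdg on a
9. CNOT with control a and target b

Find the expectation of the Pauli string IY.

The observable IY averages to sqrt(2)/2.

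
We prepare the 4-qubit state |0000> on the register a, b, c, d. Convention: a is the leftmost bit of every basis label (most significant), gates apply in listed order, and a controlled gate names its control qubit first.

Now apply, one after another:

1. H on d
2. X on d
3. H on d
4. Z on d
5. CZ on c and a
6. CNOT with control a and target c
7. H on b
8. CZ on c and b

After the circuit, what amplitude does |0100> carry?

|0100> carries amplitude sqrt(2)/2 in the final state. Key observation: the block from step 1 through step 4 cancels to the identity and can be dropped.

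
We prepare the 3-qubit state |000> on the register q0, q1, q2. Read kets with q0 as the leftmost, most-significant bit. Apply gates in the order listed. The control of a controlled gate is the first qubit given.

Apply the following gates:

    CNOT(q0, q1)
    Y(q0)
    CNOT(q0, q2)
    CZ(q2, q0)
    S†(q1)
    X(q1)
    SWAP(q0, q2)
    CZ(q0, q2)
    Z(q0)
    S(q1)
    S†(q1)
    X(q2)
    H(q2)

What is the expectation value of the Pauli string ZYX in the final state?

In the final state, ZYX has expectation 0. Key observation: the block from step 10 through step 11 cancels to the identity and can be dropped.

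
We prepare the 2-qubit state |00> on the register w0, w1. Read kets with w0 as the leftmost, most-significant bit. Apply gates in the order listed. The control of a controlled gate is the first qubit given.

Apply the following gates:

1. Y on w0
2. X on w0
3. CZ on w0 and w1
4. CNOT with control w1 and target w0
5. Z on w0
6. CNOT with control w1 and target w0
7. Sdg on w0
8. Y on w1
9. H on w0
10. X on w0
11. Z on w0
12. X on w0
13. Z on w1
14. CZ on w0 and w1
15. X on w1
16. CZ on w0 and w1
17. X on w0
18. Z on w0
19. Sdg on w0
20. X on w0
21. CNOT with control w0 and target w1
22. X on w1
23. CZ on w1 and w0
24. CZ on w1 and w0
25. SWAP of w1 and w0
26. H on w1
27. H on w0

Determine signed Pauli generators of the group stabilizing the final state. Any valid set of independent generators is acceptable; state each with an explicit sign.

The stabilizer group can be generated by -YZ, +ZY, among other valid generating sets. Key observation: steps 23-24 multiply out to the identity, so the circuit reduces to the remaining gates.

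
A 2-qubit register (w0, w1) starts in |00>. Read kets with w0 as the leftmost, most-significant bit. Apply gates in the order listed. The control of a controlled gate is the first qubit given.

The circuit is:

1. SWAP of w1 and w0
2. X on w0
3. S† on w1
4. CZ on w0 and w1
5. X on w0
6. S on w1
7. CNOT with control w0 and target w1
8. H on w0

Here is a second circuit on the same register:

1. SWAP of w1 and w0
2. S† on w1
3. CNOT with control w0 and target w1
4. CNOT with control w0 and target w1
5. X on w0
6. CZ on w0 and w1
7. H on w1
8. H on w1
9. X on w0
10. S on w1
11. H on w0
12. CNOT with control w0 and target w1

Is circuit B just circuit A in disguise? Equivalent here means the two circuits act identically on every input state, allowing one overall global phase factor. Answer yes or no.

No: there is an input state on which the two circuits produce genuinely different outputs (not merely differing by a phase).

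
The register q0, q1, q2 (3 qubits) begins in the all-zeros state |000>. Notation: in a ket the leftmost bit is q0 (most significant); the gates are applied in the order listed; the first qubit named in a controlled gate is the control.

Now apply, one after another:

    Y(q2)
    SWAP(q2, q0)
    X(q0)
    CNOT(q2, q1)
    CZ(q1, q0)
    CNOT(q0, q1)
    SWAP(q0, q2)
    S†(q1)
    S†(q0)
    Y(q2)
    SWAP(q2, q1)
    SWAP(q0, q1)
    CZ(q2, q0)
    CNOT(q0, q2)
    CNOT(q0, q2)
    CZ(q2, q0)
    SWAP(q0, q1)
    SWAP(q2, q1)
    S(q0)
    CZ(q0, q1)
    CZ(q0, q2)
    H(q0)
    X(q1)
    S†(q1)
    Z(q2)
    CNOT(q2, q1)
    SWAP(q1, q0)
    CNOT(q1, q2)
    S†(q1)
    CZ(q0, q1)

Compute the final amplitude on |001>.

|001> carries amplitude -sqrt(2)*I/2 in the final state.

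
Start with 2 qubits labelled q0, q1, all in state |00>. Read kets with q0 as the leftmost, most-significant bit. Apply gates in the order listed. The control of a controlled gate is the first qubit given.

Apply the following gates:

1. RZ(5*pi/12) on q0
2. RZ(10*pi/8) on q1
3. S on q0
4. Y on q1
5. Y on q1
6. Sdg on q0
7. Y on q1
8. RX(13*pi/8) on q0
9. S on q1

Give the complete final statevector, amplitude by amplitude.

The final amplitudes are 0 on |00>, -exp(I*pi/6)*cos(3*pi/16) on |01>, 0 on |10>, -exp(2*I*pi/3)*sin(3*pi/16) on |11>. Key observation: the block from step 3 through step 6 cancels to the identity and can be dropped.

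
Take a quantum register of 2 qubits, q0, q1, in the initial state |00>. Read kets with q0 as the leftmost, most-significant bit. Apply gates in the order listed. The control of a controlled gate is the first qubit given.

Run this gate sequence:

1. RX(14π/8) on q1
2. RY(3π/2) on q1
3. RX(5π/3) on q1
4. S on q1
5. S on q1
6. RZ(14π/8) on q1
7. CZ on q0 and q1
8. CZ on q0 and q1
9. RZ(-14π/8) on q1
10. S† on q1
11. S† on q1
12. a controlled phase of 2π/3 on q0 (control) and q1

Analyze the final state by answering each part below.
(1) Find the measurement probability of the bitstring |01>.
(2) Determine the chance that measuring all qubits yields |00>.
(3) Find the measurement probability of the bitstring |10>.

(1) The probability of measuring |01> is sqrt(6)/8 + 1/2. Key observation: steps 4-11 multiply out to the identity, so the circuit reduces to the remaining gates.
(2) A full measurement returns |00> with probability 1/2 - sqrt(6)/8.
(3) Outcome |10> occurs with probability 0.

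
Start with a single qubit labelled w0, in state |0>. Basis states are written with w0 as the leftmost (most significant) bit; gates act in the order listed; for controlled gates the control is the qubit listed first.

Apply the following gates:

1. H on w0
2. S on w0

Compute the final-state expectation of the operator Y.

The observable Y averages to 1.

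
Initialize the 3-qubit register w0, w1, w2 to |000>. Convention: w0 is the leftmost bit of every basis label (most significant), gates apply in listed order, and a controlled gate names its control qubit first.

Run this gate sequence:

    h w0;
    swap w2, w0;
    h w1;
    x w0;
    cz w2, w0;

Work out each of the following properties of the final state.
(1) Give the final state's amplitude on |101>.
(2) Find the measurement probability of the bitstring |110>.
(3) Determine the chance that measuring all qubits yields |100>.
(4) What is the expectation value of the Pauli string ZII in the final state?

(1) |101> carries amplitude -1/2 in the final state.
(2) The probability of measuring |110> is 1/4.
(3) The probability of measuring |100> is 1/4.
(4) In the final state, ZII has expectation -1.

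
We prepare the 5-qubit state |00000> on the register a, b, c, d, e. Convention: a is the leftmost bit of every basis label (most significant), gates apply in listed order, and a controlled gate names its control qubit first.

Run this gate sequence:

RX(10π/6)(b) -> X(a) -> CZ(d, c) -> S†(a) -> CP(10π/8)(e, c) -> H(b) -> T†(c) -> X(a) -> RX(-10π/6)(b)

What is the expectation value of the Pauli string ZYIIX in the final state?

In the final state, ZYIIX has expectation 0.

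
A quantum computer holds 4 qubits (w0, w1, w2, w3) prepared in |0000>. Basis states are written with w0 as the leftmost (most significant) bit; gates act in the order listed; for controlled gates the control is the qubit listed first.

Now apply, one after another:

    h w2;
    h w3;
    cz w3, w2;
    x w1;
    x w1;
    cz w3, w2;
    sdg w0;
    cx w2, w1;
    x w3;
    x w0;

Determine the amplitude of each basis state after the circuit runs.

The final amplitudes are 1/2 on |1000>, 1/2 on |1001>, 1/2 on |1110>, 1/2 on |1111>, and 0 on every other basis state. Key observation: steps 3-6 multiply out to the identity, so the circuit reduces to the remaining gates.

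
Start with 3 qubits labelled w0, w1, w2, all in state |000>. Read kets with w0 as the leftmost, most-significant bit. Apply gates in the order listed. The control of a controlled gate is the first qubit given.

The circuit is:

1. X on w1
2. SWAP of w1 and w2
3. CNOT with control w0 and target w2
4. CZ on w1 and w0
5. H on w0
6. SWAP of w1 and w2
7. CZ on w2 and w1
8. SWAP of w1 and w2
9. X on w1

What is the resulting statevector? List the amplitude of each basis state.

The resulting statevector has amplitude sqrt(2)/2 on |011>, sqrt(2)/2 on |111>, and 0 on every other basis state.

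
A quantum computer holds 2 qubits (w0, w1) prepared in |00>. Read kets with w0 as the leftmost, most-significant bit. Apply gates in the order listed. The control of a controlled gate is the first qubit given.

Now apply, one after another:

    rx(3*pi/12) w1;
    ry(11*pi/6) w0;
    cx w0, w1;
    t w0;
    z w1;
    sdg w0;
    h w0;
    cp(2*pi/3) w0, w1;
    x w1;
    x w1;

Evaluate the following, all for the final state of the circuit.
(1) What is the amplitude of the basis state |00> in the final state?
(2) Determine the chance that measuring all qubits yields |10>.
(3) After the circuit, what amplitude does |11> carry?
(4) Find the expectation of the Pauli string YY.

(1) The amplitude on |00> is -sqrt(3*sqrt(2) + 6)/8 - sqrt(sqrt(2) + 2)/8 - sqrt(6 - 3*sqrt(2))*exp(I*pi/4)/8 + sqrt(2 - sqrt(2))*exp(I*pi/4)/8.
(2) A full measurement returns |10> with probability sqrt(6)/16 + 3/16.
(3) The final state's coefficient on |11> equals -sqrt(sqrt(2) + 2)*exp(5*I*pi/12)/8 + sqrt(2 - sqrt(2))*exp(I*pi/6)/8 + sqrt(6 - 3*sqrt(2))*exp(I*pi/6)/8 + sqrt(3*sqrt(2) + 6)*exp(5*I*pi/12)/8.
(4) The observable YY averages to 1/16 + 3*sqrt(6)/16.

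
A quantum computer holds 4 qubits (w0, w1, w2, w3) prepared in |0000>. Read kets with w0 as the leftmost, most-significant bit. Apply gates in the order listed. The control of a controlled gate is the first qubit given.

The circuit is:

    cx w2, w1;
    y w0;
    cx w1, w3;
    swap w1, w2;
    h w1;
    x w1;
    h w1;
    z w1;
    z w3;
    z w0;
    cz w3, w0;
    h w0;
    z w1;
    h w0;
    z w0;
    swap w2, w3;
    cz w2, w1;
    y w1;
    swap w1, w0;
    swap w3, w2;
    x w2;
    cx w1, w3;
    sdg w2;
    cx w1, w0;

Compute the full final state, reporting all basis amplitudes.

The resulting statevector has amplitude I on |0111>, and 0 on every other basis state. Key observation: gates 5-8 undo each other exactly, leaving only the rest of the circuit to track.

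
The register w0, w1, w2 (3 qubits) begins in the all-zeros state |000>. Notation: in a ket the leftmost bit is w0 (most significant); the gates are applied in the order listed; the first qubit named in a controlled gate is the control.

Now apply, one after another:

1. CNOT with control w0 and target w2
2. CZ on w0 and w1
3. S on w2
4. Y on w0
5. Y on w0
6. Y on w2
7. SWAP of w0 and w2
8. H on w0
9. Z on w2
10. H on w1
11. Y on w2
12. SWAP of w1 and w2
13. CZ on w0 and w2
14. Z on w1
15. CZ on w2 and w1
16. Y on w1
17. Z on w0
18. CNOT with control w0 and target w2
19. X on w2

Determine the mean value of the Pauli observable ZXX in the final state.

In the final state, ZXX has expectation 0.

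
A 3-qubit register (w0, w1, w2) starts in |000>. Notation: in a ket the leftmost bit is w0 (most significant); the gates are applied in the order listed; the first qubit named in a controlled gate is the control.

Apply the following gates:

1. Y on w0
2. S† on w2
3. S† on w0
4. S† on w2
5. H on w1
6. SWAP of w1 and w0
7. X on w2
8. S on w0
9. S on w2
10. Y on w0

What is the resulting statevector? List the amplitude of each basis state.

After the circuit, the state carries amplitude sqrt(2)*I/2 on |011>, -sqrt(2)/2 on |111>, and 0 on every other basis state.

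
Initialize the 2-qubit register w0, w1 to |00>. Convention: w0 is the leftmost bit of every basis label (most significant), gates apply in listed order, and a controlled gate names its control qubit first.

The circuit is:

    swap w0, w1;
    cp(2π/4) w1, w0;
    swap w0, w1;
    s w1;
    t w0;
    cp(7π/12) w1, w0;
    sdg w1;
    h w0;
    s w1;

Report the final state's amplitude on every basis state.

The final amplitudes are sqrt(2)/2 on |00>, 0 on |01>, sqrt(2)/2 on |10>, 0 on |11>.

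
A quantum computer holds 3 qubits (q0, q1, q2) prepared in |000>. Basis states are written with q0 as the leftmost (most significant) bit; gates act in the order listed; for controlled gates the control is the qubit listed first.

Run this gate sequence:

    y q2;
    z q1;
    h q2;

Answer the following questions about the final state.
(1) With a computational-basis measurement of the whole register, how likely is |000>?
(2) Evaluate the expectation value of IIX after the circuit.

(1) Outcome |000> occurs with probability 1/2.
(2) In the final state, IIX has expectation -1.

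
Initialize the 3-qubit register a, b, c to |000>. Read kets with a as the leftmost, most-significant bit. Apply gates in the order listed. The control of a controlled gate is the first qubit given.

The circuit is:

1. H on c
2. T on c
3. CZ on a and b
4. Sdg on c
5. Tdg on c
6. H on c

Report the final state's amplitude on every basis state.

After the circuit, the state carries amplitude 1/2 - I/2 on |000>, 1/2 + I/2 on |001>, and 0 on every other basis state.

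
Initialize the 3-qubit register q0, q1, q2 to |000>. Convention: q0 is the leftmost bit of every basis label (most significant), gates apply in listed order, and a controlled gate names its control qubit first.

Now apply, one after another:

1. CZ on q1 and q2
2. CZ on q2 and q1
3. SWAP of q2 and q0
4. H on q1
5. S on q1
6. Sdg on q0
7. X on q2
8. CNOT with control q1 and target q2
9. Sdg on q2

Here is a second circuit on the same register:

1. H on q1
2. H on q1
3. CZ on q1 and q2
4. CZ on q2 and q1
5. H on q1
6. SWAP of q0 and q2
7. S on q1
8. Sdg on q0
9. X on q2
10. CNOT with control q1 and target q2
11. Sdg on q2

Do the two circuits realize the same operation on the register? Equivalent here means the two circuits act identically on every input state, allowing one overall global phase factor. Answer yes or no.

Yes — the two circuits implement the same unitary up to a global phase.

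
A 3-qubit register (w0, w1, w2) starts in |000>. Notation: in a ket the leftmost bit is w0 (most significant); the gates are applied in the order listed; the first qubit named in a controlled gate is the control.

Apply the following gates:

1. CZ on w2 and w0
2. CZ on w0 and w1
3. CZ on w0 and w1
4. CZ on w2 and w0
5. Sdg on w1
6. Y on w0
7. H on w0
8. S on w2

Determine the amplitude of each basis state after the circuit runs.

The final amplitudes are sqrt(2)*I/2 on |000>, -sqrt(2)*I/2 on |100>, and 0 on every other basis state.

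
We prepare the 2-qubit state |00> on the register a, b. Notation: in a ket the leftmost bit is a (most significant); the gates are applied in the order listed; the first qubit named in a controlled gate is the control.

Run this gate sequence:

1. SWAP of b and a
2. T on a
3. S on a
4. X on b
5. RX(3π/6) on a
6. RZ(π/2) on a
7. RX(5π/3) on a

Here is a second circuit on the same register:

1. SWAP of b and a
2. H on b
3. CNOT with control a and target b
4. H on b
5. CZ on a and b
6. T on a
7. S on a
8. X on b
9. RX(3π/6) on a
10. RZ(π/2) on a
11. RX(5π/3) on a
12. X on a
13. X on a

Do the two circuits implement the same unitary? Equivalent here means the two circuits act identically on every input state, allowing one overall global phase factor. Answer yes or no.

Yes: on every input state the two circuits agree up to one overall phase factor.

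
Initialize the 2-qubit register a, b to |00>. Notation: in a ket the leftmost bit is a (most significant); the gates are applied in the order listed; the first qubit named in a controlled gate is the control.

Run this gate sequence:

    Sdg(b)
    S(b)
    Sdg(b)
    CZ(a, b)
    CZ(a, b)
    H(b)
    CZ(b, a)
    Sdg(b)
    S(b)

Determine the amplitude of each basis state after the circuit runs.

The final amplitudes are sqrt(2)/2 on |00>, sqrt(2)/2 on |01>, 0 on |10>, 0 on |11>.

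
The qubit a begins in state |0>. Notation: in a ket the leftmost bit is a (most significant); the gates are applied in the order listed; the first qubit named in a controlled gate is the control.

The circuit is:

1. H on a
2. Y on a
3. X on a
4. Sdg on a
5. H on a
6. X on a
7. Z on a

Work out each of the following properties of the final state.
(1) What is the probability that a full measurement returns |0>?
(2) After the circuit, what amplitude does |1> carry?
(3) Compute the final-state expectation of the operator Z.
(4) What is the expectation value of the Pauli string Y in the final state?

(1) Outcome |0> occurs with probability 1/2.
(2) The final state's coefficient on |1> equals 1/2 - I/2.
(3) In the final state, Z has expectation 0.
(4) In the final state, Y has expectation -1.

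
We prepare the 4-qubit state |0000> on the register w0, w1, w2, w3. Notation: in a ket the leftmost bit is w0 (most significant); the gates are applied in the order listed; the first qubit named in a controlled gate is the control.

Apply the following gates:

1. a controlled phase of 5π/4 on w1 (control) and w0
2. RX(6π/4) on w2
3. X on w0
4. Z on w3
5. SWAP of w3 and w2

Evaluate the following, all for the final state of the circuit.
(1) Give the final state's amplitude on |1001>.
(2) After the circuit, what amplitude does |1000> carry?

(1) |1001> carries amplitude -sqrt(2)*I/2 in the final state.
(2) The amplitude on |1000> is -sqrt(2)/2.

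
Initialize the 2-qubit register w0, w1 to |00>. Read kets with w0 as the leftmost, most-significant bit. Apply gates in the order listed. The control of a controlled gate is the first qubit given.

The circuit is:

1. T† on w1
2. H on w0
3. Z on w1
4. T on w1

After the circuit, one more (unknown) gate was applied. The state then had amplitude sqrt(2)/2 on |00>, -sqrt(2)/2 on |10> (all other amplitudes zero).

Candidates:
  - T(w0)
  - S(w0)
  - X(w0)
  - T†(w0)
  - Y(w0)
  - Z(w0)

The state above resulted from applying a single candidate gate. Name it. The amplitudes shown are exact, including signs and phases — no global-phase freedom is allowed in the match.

The unique candidate consistent with the amplitudes is Z(w0).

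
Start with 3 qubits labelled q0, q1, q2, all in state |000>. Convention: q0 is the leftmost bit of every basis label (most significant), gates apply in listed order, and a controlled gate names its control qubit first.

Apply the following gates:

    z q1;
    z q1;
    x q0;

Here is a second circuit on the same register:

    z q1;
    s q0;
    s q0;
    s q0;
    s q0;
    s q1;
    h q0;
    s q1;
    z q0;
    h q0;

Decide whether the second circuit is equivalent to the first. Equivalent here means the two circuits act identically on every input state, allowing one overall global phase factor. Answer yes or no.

Yes: on every input state the two circuits agree up to one overall phase factor.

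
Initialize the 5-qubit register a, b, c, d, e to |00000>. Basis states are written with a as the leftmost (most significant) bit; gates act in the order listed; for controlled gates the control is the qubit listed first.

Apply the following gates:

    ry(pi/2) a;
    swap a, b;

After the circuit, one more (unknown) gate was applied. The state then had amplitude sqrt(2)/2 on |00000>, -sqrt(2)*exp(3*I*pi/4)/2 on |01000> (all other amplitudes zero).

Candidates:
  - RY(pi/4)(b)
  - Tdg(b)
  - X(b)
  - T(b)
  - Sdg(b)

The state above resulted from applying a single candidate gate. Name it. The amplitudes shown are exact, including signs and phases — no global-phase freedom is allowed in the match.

The unique candidate consistent with the amplitudes is Tdg(b).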